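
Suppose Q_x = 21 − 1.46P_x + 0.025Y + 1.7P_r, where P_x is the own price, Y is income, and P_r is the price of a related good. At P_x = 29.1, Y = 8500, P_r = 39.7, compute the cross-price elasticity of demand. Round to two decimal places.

Substituting, Q_x = 21 − 1.46(29.1) + 0.025(8500) + 1.7(39.7) = 21 − 42.486 + 212.5 + 67.49 = 258.504.
∂Q_x/∂P_r = +1.7, so E_xy = 1.7·(39.7/258.504) ≈ 0.26.
E_xy > 0: the goods are substitutes.

0.26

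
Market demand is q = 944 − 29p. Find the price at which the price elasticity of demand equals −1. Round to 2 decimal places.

16.28

For linear demand q = a − bp, E = −bp/(a − bp). |E| = 1 ⇒ bp = a − bp ⇒ p = a/(2b).
p = 944/(2·29) ≈ 16.28.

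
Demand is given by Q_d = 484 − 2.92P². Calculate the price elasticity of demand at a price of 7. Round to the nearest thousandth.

At P = 7, Q_d = 340.92.
dQ_d/dP = −2·2.92·P = −40.88.
Point elasticity E = (dQ_d/dP)·(P/Q_d) = -40.88 × 7/340.92 ≈ -0.839.
|E| < 1, so demand is inelastic at this price.

-0.839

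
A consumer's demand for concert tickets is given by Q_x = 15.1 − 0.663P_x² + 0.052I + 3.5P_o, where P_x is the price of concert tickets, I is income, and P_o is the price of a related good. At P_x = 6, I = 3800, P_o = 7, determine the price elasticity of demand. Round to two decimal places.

Q_x = 15.1 − 0.663(6)² + 0.052(3800) + 3.5(7) = 15.1 − 23.868 + 197.6 + 24.5 = 213.332.
∂Q_x/∂P_x = −2·0.663·P_x = -7.956, so E_p = -7.956·(6/213.332) ≈ -0.22.
|E_p| < 1: demand is inelastic.

-0.22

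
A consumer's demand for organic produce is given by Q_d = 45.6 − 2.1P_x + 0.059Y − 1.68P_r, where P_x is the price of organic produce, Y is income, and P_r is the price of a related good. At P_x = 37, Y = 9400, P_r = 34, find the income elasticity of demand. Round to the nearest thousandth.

1.192

At the given point, Q_d = 45.6 − 2.1(37) + 0.059(9400) − 1.68(34) = 45.6 − 77.7 + 554.6 − 57.12 = 465.38.
∂Q_d/∂Y = +0.059, so E_I = 0.059·(9400/465.38) ≈ 1.192.
E_I > 1: normal good (luxury).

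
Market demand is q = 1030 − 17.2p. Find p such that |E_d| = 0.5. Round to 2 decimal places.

19.96

Set −bp/(a − bp) = −0.5 ⇒ bp = 0.5(a − bp) ⇒ bp(1+0.5) = 0.5·a.
p = 0.5·1030/(17.2·1.5) ≈ 19.96.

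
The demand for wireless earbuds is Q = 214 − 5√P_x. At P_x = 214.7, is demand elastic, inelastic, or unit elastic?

inelastic

At P_x = 214.7, Q = 140.7368.
dQ/dP_x = −5/(2√P_x) = −5/(2·14.6526).
Point elasticity E = (dQ/dP_x)·(P_x/Q) = -0.1706 × 214.7/140.7368 ≈ -0.260.
|E| ≈ 0.260 < 1, so demand is inelastic.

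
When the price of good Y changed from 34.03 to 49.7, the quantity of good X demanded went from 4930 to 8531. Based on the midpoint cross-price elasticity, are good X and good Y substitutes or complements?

%ΔQ_x = (8531 − 4930)/[(4930+8531)/2] = 3601/6730.5 ≈ 0.5350.
%ΔP_y = (49.7 − 34.03)/[(34.03+49.7)/2] ≈ 0.3743.
E_xy = 0.5350/0.3743 ≈ 1.429.
E_xy > 0, so the goods are substitutes.

substitutes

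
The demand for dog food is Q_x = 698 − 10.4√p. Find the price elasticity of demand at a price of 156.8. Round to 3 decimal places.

-0.115

At p = 156.8, Q_x = 567.7714.
dQ_x/dp = −10.4/(2√p) = −10.4/(2·12.522).
Point elasticity E = (dQ_x/dp)·(p/Q_x) = -0.4153 × 156.8/567.7714 ≈ -0.115.
|E| < 1, so demand is inelastic at this price.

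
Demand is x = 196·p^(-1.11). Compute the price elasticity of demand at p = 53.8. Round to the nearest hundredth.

For a Cobb–Douglas (constant-elasticity) form x = A·p^α·…, the elasticity with respect to p equals the exponent α at every point.
Here the exponent on p is -1.11, so the price elasticity of demand is -1.11.

-1.11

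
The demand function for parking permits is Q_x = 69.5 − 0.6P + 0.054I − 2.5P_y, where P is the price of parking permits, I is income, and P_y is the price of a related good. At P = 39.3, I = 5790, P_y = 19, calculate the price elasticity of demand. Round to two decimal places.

First evaluate Q_x: 69.5 − 0.6(39.3) + 0.054(5790) − 2.5(19) = 69.5 − 23.58 + 312.66 − 47.5 = 311.08.
∂Q_x/∂P = −0.6, so E_p = (−0.6)·(39.3/311.08) ≈ -0.08.
|E_p| < 1: demand is inelastic.

-0.08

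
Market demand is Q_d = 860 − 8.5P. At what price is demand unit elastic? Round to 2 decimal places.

50.59

For linear demand Q_d = a − bP, E = −bP/(a − bP). |E| = 1 ⇒ bP = a − bP ⇒ P = a/(2b).
P = 860/(2·8.5) ≈ 50.59.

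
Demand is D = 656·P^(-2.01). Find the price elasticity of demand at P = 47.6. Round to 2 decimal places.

-2.01

For a Cobb–Douglas (constant-elasticity) form D = A·P^α·…, the elasticity with respect to P equals the exponent α at every point.
Here the exponent on P is -2.01, so the price elasticity of demand is -2.01.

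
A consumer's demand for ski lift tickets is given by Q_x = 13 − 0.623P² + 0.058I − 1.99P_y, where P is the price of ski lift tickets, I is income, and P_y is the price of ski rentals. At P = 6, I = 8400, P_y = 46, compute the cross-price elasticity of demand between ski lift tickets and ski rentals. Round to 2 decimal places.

Evaluating quantity at (P, I, P_y) gives Q_x = 13 − 0.623(6)² + 0.058(8400) − 1.99(46) = 13 − 22.428 + 487.2 − 91.54 = 386.232.
∂Q_x/∂P_y = −1.99, so E_xy = -1.99·(46/386.232) ≈ -0.24.
E_xy < 0: the goods are complements.

-0.24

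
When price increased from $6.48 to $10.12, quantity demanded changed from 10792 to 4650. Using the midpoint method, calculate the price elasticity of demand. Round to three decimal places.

-1.814

%ΔQ = (4650 − 10792)/[(10792 + 4650)/2] = -6142/7721 ≈ -0.7955.
%ΔP = (10.12 − 6.48)/[(6.48 + 10.12)/2] = 3.64/8.3 ≈ 0.4386.
Arc elasticity E = %ΔQ/%ΔP ≈ -0.7955/0.4386 ≈ -1.814.
|E| > 1: demand is elastic over this range.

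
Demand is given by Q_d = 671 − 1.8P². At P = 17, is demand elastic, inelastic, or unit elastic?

At P = 17, Q_d = 150.8.
dQ_d/dP = −2·1.8·P = −61.2.
Point elasticity E = (dQ_d/dP)·(P/Q_d) = -61.2 × 17/150.8 ≈ -6.899.
|E| ≈ 6.899 > 1, so demand is elastic.

elastic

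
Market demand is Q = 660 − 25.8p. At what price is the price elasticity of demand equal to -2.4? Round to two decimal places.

Set −bp/(a − bp) = −2.4 ⇒ bp = 2.4(a − bp) ⇒ bp(1+2.4) = 2.4·a.
p = 2.4·660/(25.8·3.4) ≈ 18.06.

18.06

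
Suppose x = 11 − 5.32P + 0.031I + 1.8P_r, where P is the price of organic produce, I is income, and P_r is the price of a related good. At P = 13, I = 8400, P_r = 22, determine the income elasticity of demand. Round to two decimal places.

1.08

Substituting, x = 11 − 5.32(13) + 0.031(8400) + 1.8(22) = 11 − 69.16 + 260.4 + 39.6 = 241.84.
∂x/∂I = +0.031, so E_I = 0.031·(8400/241.84) ≈ 1.08.
E_I > 1: normal good (luxury).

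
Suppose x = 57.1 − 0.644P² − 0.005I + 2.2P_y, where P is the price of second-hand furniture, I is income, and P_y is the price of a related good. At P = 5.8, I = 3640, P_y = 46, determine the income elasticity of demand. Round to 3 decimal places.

-0.154

x = 57.1 − 0.644(5.8)² − 0.005(3640) + 2.2(46) = 57.1 − 21.6642 − 18.2 + 101.2 = 118.4358.
∂x/∂I = −0.005, so E_I = -0.005·(3640/118.4358) ≈ -0.154.
E_I < 0: inferior good.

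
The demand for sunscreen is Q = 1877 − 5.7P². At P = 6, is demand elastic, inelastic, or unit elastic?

At P = 6, Q = 1671.8.
dQ/dP = −2·5.7·P = −68.4.
Point elasticity E = (dQ/dP)·(P/Q) = -68.4 × 6/1671.8 ≈ -0.245.
|E| ≈ 0.245 < 1, so demand is inelastic.

inelastic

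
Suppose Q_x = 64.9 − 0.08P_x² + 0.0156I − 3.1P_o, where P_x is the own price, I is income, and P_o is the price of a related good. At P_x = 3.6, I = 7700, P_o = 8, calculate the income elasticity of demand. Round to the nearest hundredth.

Evaluating quantity at (P_x, I, P_o) gives Q_x = 64.9 − 0.08(3.6)² + 0.0156(7700) − 3.1(8) = 64.9 − 1.0368 + 120.12 − 24.8 = 159.1832.
∂Q_x/∂I = +0.0156, so E_I = 0.0156·(7700/159.1832) ≈ 0.75.
E_I ∈ (0,1): normal good (necessity).

0.75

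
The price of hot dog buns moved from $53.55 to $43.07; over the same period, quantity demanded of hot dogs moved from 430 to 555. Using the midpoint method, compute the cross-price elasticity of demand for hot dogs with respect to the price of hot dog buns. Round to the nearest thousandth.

-1.170

%ΔQ_x = (555 − 430)/[(430+555)/2] = 125/492.5 ≈ 0.2538.
%ΔP_y = (43.07 − 53.55)/[(53.55+43.07)/2] ≈ -0.2169.
E_xy = 0.2538/-0.2169 ≈ -1.170.
E_xy < 0, so hot dogs and hot dog buns are complements.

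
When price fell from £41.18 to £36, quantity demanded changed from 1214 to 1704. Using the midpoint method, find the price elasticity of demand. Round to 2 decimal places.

-2.50

%ΔQ = (1704 − 1214)/[(1214 + 1704)/2] = 490/1459 ≈ 0.3358.
%Δp = (36 − 41.18)/[(41.18 + 36)/2] = -5.18/38.59 ≈ -0.1342.
Arc elasticity E = %ΔQ/%Δp ≈ 0.3358/-0.1342 ≈ -2.50.
|E| > 1: demand is elastic over this range.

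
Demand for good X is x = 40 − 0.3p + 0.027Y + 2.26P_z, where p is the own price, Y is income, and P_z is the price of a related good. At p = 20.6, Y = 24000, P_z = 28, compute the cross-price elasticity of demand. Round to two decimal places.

Substituting, x = 40 − 0.3(20.6) + 0.027(24000) + 2.26(28) = 40 − 6.18 + 648 + 63.28 = 745.1.
∂x/∂P_z = +2.26, so E_xy = 2.26·(28/745.1) ≈ 0.08.
E_xy > 0: the goods are substitutes.

0.08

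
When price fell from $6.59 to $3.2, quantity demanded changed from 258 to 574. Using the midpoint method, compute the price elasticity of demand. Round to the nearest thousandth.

%Δq = (574 − 258)/[(258 + 574)/2] = 316/416 ≈ 0.7596.
%Δp = (3.2 − 6.59)/[(6.59 + 3.2)/2] = -3.39/4.895 ≈ -0.6925.
Arc elasticity E = %Δq/%Δp ≈ 0.7596/-0.6925 ≈ -1.097.
|E| > 1: demand is elastic over this range.

-1.097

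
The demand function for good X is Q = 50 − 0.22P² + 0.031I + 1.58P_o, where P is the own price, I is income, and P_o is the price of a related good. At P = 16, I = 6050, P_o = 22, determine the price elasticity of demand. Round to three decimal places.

-0.522

Substituting, Q = 50 − 0.22(16)² + 0.031(6050) + 1.58(22) = 50 − 56.32 + 187.55 + 34.76 = 215.99.
∂Q/∂P = −2·0.22·P = -7.04, so E_p = -7.04·(16/215.99) ≈ -0.522.
|E_p| < 1: demand is inelastic.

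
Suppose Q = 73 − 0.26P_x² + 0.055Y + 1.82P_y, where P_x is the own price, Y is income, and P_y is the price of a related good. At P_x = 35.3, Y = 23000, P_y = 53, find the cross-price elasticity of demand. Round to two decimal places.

0.09

Evaluating quantity at (P_x, Y, P_y) gives Q = 73 − 0.26(35.3)² + 0.055(23000) + 1.82(53) = 73 − 323.9834 + 1265 + 96.46 = 1110.4766.
∂Q/∂P_y = +1.82, so E_xy = 1.82·(53/1110.4766) ≈ 0.09.
E_xy > 0: the goods are substitutes.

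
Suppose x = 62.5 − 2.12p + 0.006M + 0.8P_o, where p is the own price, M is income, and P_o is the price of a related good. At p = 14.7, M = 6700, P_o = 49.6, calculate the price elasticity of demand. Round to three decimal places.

-0.280

At the given point, x = 62.5 − 2.12(14.7) + 0.006(6700) + 0.8(49.6) = 62.5 − 31.164 + 40.2 + 39.68 = 111.216.
∂x/∂p = −2.12, so E_p = (−2.12)·(14.7/111.216) ≈ -0.280.
|E_p| < 1: demand is inelastic.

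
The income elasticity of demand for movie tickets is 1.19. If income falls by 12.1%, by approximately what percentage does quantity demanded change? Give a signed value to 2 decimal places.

%ΔQ ≈ E × %ΔI = (1.19) × (-12.1%) ≈ -14.40%.

-14.40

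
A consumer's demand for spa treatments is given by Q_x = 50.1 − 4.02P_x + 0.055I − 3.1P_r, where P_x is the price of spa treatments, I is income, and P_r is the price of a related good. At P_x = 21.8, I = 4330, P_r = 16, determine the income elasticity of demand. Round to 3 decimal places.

1.577

Substituting, Q_x = 50.1 − 4.02(21.8) + 0.055(4330) − 3.1(16) = 50.1 − 87.636 + 238.15 − 49.6 = 151.014.
∂Q_x/∂I = +0.055, so E_I = 0.055·(4330/151.014) ≈ 1.577.
E_I > 1: normal good (luxury).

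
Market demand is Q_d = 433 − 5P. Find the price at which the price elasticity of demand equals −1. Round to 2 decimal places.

For linear demand Q_d = a − bP, E = −bP/(a − bP). |E| = 1 ⇒ bP = a − bP ⇒ P = a/(2b).
P = 433/(2·5) = 43.30.

43.30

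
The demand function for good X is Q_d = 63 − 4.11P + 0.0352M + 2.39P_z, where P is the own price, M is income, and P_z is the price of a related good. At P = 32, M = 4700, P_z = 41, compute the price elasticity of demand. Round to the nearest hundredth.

-0.67

First evaluate Q_d: 63 − 4.11(32) + 0.0352(4700) + 2.39(41) = 63 − 131.52 + 165.44 + 97.99 = 194.91.
∂Q_d/∂P = −4.11, so E_p = (−4.11)·(32/194.91) ≈ -0.67.
|E_p| < 1: demand is inelastic.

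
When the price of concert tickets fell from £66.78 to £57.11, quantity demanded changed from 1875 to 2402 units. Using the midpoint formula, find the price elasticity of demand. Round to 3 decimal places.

-1.579

%Δq = (2402 − 1875)/[(1875 + 2402)/2] = 527/2138.5 ≈ 0.2464.
%ΔP = (57.11 − 66.78)/[(66.78 + 57.11)/2] = -9.67/61.945 ≈ -0.1561.
Arc elasticity E = %Δq/%ΔP ≈ 0.2464/-0.1561 ≈ -1.579.
|E| > 1: demand is elastic over this range.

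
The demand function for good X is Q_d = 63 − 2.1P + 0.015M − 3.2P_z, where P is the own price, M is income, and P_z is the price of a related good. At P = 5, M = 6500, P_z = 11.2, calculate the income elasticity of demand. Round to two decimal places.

At the given point, Q_d = 63 − 2.1(5) + 0.015(6500) − 3.2(11.2) = 63 − 10.5 + 97.5 − 35.84 = 114.16.
∂Q_d/∂M = +0.015, so E_I = 0.015·(6500/114.16) ≈ 0.85.
E_I ∈ (0,1): normal good (necessity).

0.85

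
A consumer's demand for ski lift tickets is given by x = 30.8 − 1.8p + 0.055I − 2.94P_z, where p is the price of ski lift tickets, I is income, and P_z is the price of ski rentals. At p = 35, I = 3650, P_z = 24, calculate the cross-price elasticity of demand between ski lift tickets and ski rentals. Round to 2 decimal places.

At the given point, x = 30.8 − 1.8(35) + 0.055(3650) − 2.94(24) = 30.8 − 63 + 200.75 − 70.56 = 97.99.
∂x/∂P_z = −2.94, so E_xy = -2.94·(24/97.99) ≈ -0.72.
E_xy < 0: the goods are complements.

-0.72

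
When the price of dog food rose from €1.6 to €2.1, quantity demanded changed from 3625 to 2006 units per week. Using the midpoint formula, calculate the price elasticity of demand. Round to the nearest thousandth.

-2.128

%ΔQ = (2006 − 3625)/[(3625 + 2006)/2] = -1619/2815.5 ≈ -0.5750.
%ΔP = (2.1 − 1.6)/[(1.6 + 2.1)/2] = 0.5/1.85 ≈ 0.2703.
Arc elasticity E = %ΔQ/%ΔP ≈ -0.5750/0.2703 ≈ -2.128.
|E| > 1: demand is elastic over this range.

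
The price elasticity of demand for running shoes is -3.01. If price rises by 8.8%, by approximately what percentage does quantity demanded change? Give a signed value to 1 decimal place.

%ΔQ ≈ E × %ΔP = (-3.01) × (8.8%) ≈ -26.5%.

-26.5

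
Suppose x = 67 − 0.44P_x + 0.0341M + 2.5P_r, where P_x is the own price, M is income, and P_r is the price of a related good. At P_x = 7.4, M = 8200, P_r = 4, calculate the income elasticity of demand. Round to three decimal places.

Substituting, x = 67 − 0.44(7.4) + 0.0341(8200) + 2.5(4) = 67 − 3.256 + 279.62 + 10 = 353.364.
∂x/∂M = +0.0341, so E_I = 0.0341·(8200/353.364) ≈ 0.791.
E_I ∈ (0,1): normal good (necessity).

0.791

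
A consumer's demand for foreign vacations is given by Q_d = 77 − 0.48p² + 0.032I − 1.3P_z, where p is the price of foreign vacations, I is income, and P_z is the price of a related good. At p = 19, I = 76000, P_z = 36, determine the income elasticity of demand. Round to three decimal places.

1.063

Q_d = 77 − 0.48(19)² + 0.032(76000) − 1.3(36) = 77 − 173.28 + 2432 − 46.8 = 2288.92.
∂Q_d/∂I = +0.032, so E_I = 0.032·(76000/2288.92) ≈ 1.063.
E_I > 1: normal good (luxury).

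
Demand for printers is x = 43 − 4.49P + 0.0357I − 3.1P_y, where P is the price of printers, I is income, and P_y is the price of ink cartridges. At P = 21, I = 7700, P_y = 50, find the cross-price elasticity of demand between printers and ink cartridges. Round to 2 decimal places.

-2.26

Substituting, x = 43 − 4.49(21) + 0.0357(7700) − 3.1(50) = 43 − 94.29 + 274.89 − 155 = 68.6.
∂x/∂P_y = −3.1, so E_xy = -3.1·(50/68.6) ≈ -2.26.
E_xy < 0: the goods are complements.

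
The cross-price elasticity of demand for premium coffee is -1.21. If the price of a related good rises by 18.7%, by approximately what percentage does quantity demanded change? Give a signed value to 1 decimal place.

%ΔQ ≈ E × %ΔP_y = (-1.21) × (18.7%) ≈ -22.6%.

-22.6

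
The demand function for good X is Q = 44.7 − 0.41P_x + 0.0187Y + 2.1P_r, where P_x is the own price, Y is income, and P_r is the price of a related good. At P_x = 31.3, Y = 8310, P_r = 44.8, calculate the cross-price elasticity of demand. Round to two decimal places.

Q = 44.7 − 0.41(31.3) + 0.0187(8310) + 2.1(44.8) = 44.7 − 12.833 + 155.397 + 94.08 = 281.344.
∂Q/∂P_r = +2.1, so E_xy = 2.1·(44.8/281.344) ≈ 0.33.
E_xy > 0: the goods are substitutes.

0.33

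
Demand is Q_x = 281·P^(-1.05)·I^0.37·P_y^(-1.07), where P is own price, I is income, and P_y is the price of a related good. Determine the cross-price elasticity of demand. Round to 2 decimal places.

-1.07

For a Cobb–Douglas (constant-elasticity) form Q_x = A·P_y^α·…, the elasticity with respect to P_y equals the exponent α at every point.
Here the exponent on P_y is -1.07, so the cross-price elasticity of demand is -1.07.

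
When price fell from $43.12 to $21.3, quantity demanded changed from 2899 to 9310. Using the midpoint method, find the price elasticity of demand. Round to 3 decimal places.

-1.550

%Δq = (9310 − 2899)/[(2899 + 9310)/2] = 6411/6104.5 ≈ 1.0502.
%Δp = (21.3 − 43.12)/[(43.12 + 21.3)/2] = -21.82/32.21 ≈ -0.6774.
Arc elasticity E = %Δq/%Δp ≈ 1.0502/-0.6774 ≈ -1.550.
|E| > 1: demand is elastic over this range.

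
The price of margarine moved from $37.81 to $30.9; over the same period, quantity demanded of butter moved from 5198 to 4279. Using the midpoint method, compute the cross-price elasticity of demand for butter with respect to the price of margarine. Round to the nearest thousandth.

%ΔQ_x = (4279 − 5198)/[(5198+4279)/2] = -919/4738.5 ≈ -0.1939.
%ΔP_y = (30.9 − 37.81)/[(37.81+30.9)/2] ≈ -0.2011.
E_xy = -0.1939/-0.2011 ≈ 0.964.
E_xy > 0, so butter and margarine are substitutes.

0.964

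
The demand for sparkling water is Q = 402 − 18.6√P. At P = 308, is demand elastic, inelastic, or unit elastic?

At P = 308, Q = 75.5713.
dQ/dP = −18.6/(2√P) = −18.6/(2·17.5499).
Point elasticity E = (dQ/dP)·(P/Q) = -0.5299 × 308/75.5713 ≈ -2.160.
|E| ≈ 2.160 > 1, so demand is elastic.

elastic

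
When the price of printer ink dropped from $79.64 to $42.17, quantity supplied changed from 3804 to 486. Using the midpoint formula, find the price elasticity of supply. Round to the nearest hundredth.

%Δq = (486 − 3804)/[(3804 + 486)/2] = -3318/2145 ≈ -1.5469.
%Δp = (42.17 − 79.64)/[(79.64 + 42.17)/2] = -37.47/60.905 ≈ -0.6152.
Arc elasticity E = %Δq/%Δp ≈ -1.5469/-0.6152 ≈ 2.51.
|E| > 1: supply is elastic over this range.

2.51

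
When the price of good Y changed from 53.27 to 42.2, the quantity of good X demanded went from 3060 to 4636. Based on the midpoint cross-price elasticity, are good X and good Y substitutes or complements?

complements

%ΔQ_x = (4636 − 3060)/[(3060+4636)/2] = 1576/3848 ≈ 0.4096.
%ΔP_y = (42.2 − 53.27)/[(53.27+42.2)/2] ≈ -0.2319.
E_xy = 0.4096/-0.2319 ≈ -1.766.
E_xy < 0, so the goods are complements.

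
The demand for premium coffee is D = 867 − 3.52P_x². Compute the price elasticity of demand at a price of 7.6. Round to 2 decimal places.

At P_x = 7.6, D = 663.6848.
dD/dP_x = −2·3.52·P_x = −53.504.
Point elasticity E = (dD/dP_x)·(P_x/D) = -53.504 × 7.6/663.6848 ≈ -0.61.
|E| < 1, so demand is inelastic at this price.

-0.61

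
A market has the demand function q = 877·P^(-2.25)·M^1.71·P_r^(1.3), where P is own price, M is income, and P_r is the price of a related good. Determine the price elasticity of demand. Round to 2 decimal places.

For a Cobb–Douglas (constant-elasticity) form q = A·P^α·…, the elasticity with respect to P equals the exponent α at every point.
Here the exponent on P is -2.25, so the price elasticity of demand is -2.25.

-2.25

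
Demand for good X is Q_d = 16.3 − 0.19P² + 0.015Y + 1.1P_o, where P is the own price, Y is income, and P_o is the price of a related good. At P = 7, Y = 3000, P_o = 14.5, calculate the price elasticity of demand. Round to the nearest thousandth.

First evaluate Q_d: 16.3 − 0.19(7)² + 0.015(3000) + 1.1(14.5) = 16.3 − 9.31 + 45 + 15.95 = 67.94.
∂Q_d/∂P = −2·0.19·P = -2.66, so E_p = -2.66·(7/67.94) ≈ -0.274.
|E_p| < 1: demand is inelastic.

-0.274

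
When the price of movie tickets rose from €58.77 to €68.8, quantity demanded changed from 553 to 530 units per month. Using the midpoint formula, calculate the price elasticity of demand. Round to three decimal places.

%ΔQ = (530 − 553)/[(553 + 530)/2] = -23/541.5 ≈ -0.0425.
%Δp = (68.8 − 58.77)/[(58.77 + 68.8)/2] = 10.03/63.785 ≈ 0.1572.
Arc elasticity E = %ΔQ/%Δp ≈ -0.0425/0.1572 ≈ -0.270.
|E| < 1: demand is inelastic over this range.

-0.270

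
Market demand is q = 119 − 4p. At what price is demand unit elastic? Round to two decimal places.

14.88

For linear demand q = a − bp, E = −bp/(a − bp). |E| = 1 ⇒ bp = a − bp ⇒ p = a/(2b).
p = 119/(2·4) ≈ 14.88.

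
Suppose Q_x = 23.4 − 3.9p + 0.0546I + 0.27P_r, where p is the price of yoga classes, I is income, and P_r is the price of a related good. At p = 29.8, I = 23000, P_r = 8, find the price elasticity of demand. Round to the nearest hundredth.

-0.10

Substituting, Q_x = 23.4 − 3.9(29.8) + 0.0546(23000) + 0.27(8) = 23.4 − 116.22 + 1255.8 + 2.16 = 1165.14.
∂Q_x/∂p = −3.9, so E_p = (−3.9)·(29.8/1165.14) ≈ -0.10.
|E_p| < 1: demand is inelastic.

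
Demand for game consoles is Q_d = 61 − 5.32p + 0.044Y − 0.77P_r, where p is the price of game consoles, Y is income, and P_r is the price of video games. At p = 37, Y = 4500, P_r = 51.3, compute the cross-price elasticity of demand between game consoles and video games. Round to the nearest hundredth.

-1.74

Evaluating quantity at (p, Y, P_r) gives Q_d = 61 − 5.32(37) + 0.044(4500) − 0.77(51.3) = 61 − 196.84 + 198 − 39.501 = 22.659.
∂Q_d/∂P_r = −0.77, so E_xy = -0.77·(51.3/22.659) ≈ -1.74.
E_xy < 0: the goods are complements.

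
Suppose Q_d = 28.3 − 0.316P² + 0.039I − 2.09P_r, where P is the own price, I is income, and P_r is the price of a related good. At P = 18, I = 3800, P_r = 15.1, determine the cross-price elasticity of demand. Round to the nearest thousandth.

-0.742

Substituting, Q_d = 28.3 − 0.316(18)² + 0.039(3800) − 2.09(15.1) = 28.3 − 102.384 + 148.2 − 31.559 = 42.557.
∂Q_d/∂P_r = −2.09, so E_xy = -2.09·(15.1/42.557) ≈ -0.742.
E_xy < 0: the goods are complements.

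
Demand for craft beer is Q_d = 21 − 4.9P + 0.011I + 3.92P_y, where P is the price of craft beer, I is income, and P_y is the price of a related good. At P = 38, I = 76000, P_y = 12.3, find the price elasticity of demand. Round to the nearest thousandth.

-0.259

Q_d = 21 − 4.9(38) + 0.011(76000) + 3.92(12.3) = 21 − 186.2 + 836 + 48.216 = 719.016.
∂Q_d/∂P = −4.9, so E_p = (−4.9)·(38/719.016) ≈ -0.259.
|E_p| < 1: demand is inelastic.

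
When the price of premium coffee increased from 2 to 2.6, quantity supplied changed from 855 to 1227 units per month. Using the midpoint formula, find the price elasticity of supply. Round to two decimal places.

%ΔQ = (1227 − 855)/[(855 + 1227)/2] = 372/1041 ≈ 0.3573.
%Δp = (2.6 − 2)/[(2 + 2.6)/2] = 0.6/2.3 ≈ 0.2609.
Arc elasticity E = %ΔQ/%Δp ≈ 0.3573/0.2609 ≈ 1.37.
|E| > 1: supply is elastic over this range.

1.37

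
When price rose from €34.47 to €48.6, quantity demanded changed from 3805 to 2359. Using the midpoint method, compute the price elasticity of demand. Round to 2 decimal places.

-1.38

%ΔQ = (2359 − 3805)/[(3805 + 2359)/2] = -1446/3082 ≈ -0.4692.
%ΔP = (48.6 − 34.47)/[(34.47 + 48.6)/2] = 14.13/41.535 ≈ 0.3402.
Arc elasticity E = %ΔQ/%ΔP ≈ -0.4692/0.3402 ≈ -1.38.
|E| > 1: demand is elastic over this range.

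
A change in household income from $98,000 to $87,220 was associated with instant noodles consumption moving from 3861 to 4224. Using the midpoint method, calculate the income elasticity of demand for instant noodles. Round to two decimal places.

%ΔQ = (4224 − 3861)/[(3861+4224)/2] = 363/4042.5 ≈ 0.0898.
%ΔY = (87,220 − 98,000)/[(98,000+87,220)/2] = -10780/92610 ≈ -0.1164.
E_I = %ΔQ/%ΔY ≈ -0.77.
E_I < 0: inferior good.

-0.77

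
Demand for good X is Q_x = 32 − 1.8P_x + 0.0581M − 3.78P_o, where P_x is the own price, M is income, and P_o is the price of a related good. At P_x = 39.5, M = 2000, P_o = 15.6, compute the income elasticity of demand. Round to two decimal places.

Substituting, Q_x = 32 − 1.8(39.5) + 0.0581(2000) − 3.78(15.6) = 32 − 71.1 + 116.2 − 58.968 = 18.132.
∂Q_x/∂M = +0.0581, so E_I = 0.0581·(2000/18.132) ≈ 6.41.
E_I > 1: normal good (luxury).

6.41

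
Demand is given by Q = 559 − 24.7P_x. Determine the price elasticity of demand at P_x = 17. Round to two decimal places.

At P_x = 17, Q = 139.1.
dQ/dP_x = −24.7.
Point elasticity E = (dQ/dP_x)·(P_x/Q) = -24.7 × 17/139.1 ≈ -3.02.
|E| > 1, so demand is elastic at this price.

-3.02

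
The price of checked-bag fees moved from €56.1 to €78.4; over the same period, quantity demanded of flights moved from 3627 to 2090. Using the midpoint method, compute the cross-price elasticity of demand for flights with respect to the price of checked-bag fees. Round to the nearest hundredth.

%ΔQ_x = (2090 − 3627)/[(3627+2090)/2] = -1537/2858.5 ≈ -0.5377.
%ΔP_y = (78.4 − 56.1)/[(56.1+78.4)/2] ≈ 0.3316.
E_xy = -0.5377/0.3316 ≈ -1.62.
E_xy < 0, so flights and checked-bag fees are complements.

-1.62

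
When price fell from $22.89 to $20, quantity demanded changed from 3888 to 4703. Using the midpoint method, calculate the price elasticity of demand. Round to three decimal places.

%Δq = (4703 − 3888)/[(3888 + 4703)/2] = 815/4295.5 ≈ 0.1897.
%Δp = (20 − 22.89)/[(22.89 + 20)/2] = -2.89/21.445 ≈ -0.1348.
Arc elasticity E = %Δq/%Δp ≈ 0.1897/-0.1348 ≈ -1.408.
|E| > 1: demand is elastic over this range.

-1.408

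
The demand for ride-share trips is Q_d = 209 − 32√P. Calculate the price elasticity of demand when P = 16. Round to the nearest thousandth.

-0.790

At P = 16, Q_d = 81.
dQ_d/dP = −32/(2√P) = −32/(2·4).
Point elasticity E = (dQ_d/dP)·(P/Q_d) = -4 × 16/81 ≈ -0.790.
|E| < 1, so demand is inelastic at this price.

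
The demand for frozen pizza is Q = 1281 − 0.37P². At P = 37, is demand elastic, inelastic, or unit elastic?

elastic

At P = 37, Q = 774.47.
dQ/dP = −2·0.37·P = −27.38.
Point elasticity E = (dQ/dP)·(P/Q) = -27.38 × 37/774.47 ≈ -1.308.
|E| ≈ 1.308 > 1, so demand is elastic.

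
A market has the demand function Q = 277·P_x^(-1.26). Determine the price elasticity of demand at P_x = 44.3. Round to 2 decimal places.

-1.26

For a Cobb–Douglas (constant-elasticity) form Q = A·P_x^α·…, the elasticity with respect to P_x equals the exponent α at every point.
Here the exponent on P_x is -1.26, so the price elasticity of demand is -1.26.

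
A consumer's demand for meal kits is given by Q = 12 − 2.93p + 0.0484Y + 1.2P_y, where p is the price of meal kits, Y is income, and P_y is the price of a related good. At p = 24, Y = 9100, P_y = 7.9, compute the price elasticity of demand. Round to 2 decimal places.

At the given point, Q = 12 − 2.93(24) + 0.0484(9100) + 1.2(7.9) = 12 − 70.32 + 440.44 + 9.48 = 391.6.
∂Q/∂p = −2.93, so E_p = (−2.93)·(24/391.6) ≈ -0.18.
|E_p| < 1: demand is inelastic.

-0.18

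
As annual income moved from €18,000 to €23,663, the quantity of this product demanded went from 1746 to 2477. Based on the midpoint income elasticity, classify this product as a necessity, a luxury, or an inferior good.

%ΔQ = (2477 − 1746)/[(1746+2477)/2] = 731/2111.5 ≈ 0.3462.
%ΔY = (23,663 − 18,000)/[(18,000+23,663)/2] = 5663/20831.5 ≈ 0.2718.
E_I = %ΔQ/%ΔY ≈ 1.274.
E_I > 1: normal good (luxury).

luxury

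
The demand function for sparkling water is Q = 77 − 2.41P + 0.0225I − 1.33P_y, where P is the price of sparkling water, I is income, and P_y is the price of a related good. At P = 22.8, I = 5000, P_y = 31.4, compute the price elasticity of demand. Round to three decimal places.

Substituting, Q = 77 − 2.41(22.8) + 0.0225(5000) − 1.33(31.4) = 77 − 54.948 + 112.5 − 41.762 = 92.79.
∂Q/∂P = −2.41, so E_p = (−2.41)·(22.8/92.79) ≈ -0.592.
|E_p| < 1: demand is inelastic.

-0.592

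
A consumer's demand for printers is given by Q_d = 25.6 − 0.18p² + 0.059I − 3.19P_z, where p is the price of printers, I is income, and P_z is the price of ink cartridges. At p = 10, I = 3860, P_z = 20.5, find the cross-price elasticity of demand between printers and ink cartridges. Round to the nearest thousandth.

-0.385

First evaluate Q_d: 25.6 − 0.18(10)² + 0.059(3860) − 3.19(20.5) = 25.6 − 18 + 227.74 − 65.395 = 169.945.
∂Q_d/∂P_z = −3.19, so E_xy = -3.19·(20.5/169.945) ≈ -0.385.
E_xy < 0: the goods are complements.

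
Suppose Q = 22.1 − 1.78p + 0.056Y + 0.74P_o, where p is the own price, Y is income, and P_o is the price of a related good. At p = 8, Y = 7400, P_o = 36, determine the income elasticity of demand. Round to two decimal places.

0.92

At the given point, Q = 22.1 − 1.78(8) + 0.056(7400) + 0.74(36) = 22.1 − 14.24 + 414.4 + 26.64 = 448.9.
∂Q/∂Y = +0.056, so E_I = 0.056·(7400/448.9) ≈ 0.92.
E_I ∈ (0,1): normal good (necessity).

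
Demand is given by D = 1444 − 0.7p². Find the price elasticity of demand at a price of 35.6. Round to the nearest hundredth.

At p = 35.6, D = 556.848.
dD/dp = −2·0.7·p = −49.84.
Point elasticity E = (dD/dp)·(p/D) = -49.84 × 35.6/556.848 ≈ -3.19.
|E| > 1, so demand is elastic at this price.

-3.19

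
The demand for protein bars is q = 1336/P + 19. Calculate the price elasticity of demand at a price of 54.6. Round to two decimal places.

At P = 54.6, q = 43.4689.
dq/dP = −1336/P² = −0.4481.
Point elasticity E = (dq/dP)·(P/q) = -0.4481 × 54.6/43.4689 ≈ -0.56.
|E| < 1, so demand is inelastic at this price.

-0.56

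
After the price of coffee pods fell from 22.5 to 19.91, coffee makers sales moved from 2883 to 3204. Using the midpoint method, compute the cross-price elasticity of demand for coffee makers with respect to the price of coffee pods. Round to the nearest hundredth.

%ΔQ_x = (3204 − 2883)/[(2883+3204)/2] = 321/3043.5 ≈ 0.1055.
%ΔP_y = (19.91 − 22.5)/[(22.5+19.91)/2] ≈ -0.1221.
E_xy = 0.1055/-0.1221 ≈ -0.86.
E_xy < 0, so coffee makers and coffee pods are complements.

-0.86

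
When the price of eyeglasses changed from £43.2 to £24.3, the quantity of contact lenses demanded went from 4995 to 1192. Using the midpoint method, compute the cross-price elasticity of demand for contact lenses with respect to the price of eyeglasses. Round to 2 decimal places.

%ΔQ_x = (1192 − 4995)/[(4995+1192)/2] = -3803/3093.5 ≈ -1.2294.
%ΔP_y = (24.3 − 43.2)/[(43.2+24.3)/2] ≈ -0.5600.
E_xy = -1.2294/-0.5600 ≈ 2.20.
E_xy > 0, so contact lenses and eyeglasses are substitutes.

2.20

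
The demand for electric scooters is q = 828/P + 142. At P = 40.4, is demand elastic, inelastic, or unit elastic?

At P = 40.4, q = 162.495.
dq/dP = −828/P² = −0.5073.
Point elasticity E = (dq/dP)·(P/q) = -0.5073 × 40.4/162.495 ≈ -0.126.
|E| ≈ 0.126 < 1, so demand is inelastic.

inelastic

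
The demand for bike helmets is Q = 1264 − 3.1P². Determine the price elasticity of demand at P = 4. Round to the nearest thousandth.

-0.082

At P = 4, Q = 1214.4.
dQ/dP = −2·3.1·P = −24.8.
Point elasticity E = (dQ/dP)·(P/Q) = -24.8 × 4/1214.4 ≈ -0.082.
|E| < 1, so demand is inelastic at this price.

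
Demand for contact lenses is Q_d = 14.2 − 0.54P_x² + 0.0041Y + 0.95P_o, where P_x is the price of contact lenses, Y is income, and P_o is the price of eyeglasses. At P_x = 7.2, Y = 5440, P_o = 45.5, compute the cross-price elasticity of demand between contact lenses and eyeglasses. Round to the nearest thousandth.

0.836

At the given point, Q_d = 14.2 − 0.54(7.2)² + 0.0041(5440) + 0.95(45.5) = 14.2 − 27.9936 + 22.304 + 43.225 = 51.7354.
∂Q_d/∂P_o = +0.95, so E_xy = 0.95·(45.5/51.7354) ≈ 0.836.
E_xy > 0: the goods are substitutes.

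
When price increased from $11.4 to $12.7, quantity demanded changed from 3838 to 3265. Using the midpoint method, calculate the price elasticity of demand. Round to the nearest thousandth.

-1.496

%Δq = (3265 − 3838)/[(3838 + 3265)/2] = -573/3551.5 ≈ -0.1613.
%Δp = (12.7 − 11.4)/[(11.4 + 12.7)/2] = 1.3/12.05 ≈ 0.1079.
Arc elasticity E = %Δq/%Δp ≈ -0.1613/0.1079 ≈ -1.496.
|E| > 1: demand is elastic over this range.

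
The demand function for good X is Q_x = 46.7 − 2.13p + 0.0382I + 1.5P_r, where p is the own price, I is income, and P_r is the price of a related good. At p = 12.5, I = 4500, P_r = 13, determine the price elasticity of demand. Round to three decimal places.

At the given point, Q_x = 46.7 − 2.13(12.5) + 0.0382(4500) + 1.5(13) = 46.7 − 26.625 + 171.9 + 19.5 = 211.475.
∂Q_x/∂p = −2.13, so E_p = (−2.13)·(12.5/211.475) ≈ -0.126.
|E_p| < 1: demand is inelastic.

-0.126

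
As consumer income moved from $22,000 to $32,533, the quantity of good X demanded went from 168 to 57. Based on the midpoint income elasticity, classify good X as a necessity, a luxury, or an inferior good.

%ΔQ = (57 − 168)/[(168+57)/2] = -111/112.5 ≈ -0.9867.
%ΔI = (32,533 − 22,000)/[(22,000+32,533)/2] = 10533/27266.5 ≈ 0.3863.
E_I = %ΔQ/%ΔI ≈ -2.554.
E_I < 0: inferior good.

inferior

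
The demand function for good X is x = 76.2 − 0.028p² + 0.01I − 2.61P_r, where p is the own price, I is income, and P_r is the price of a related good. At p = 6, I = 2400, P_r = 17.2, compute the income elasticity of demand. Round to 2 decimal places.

0.44

At the given point, x = 76.2 − 0.028(6)² + 0.01(2400) − 2.61(17.2) = 76.2 − 1.008 + 24 − 44.892 = 54.3.
∂x/∂I = +0.01, so E_I = 0.01·(2400/54.3) ≈ 0.44.
E_I ∈ (0,1): normal good (necessity).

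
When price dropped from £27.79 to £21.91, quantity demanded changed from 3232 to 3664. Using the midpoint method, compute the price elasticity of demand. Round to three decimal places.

-0.529

%ΔQ = (3664 − 3232)/[(3232 + 3664)/2] = 432/3448 ≈ 0.1253.
%Δp = (21.91 − 27.79)/[(27.79 + 21.91)/2] = -5.88/24.85 ≈ -0.2366.
Arc elasticity E = %ΔQ/%Δp ≈ 0.1253/-0.2366 ≈ -0.529.
|E| < 1: demand is inelastic over this range.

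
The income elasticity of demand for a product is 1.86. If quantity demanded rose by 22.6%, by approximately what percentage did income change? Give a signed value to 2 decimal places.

12.15

%ΔQ ≈ E × %ΔI ⇒ %ΔI = %ΔQ / E = (22.6%)/(1.86) ≈ 12.15%.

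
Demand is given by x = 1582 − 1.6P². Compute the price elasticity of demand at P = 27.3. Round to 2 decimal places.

-6.12

At P = 27.3, x = 389.536.
dx/dP = −2·1.6·P = −87.36.
Point elasticity E = (dx/dP)·(P/x) = -87.36 × 27.3/389.536 ≈ -6.12.
|E| > 1, so demand is elastic at this price.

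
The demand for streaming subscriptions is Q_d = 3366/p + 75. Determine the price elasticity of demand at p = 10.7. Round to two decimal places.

At p = 10.7, Q_d = 389.5794.
dQ_d/dp = −3366/p² = −29.3999.
Point elasticity E = (dQ_d/dp)·(p/Q_d) = -29.3999 × 10.7/389.5794 ≈ -0.81.
|E| < 1, so demand is inelastic at this price.

-0.81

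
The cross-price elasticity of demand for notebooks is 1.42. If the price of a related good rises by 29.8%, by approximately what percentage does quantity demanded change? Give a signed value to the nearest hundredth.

42.32

%ΔQ ≈ E × %ΔP_y = (1.42) × (29.8%) ≈ 42.32%.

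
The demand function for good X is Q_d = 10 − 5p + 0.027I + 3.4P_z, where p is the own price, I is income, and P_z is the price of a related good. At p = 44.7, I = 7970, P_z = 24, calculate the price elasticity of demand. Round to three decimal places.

Substituting, Q_d = 10 − 5(44.7) + 0.027(7970) + 3.4(24) = 10 − 223.5 + 215.19 + 81.6 = 83.29.
∂Q_d/∂p = −5, so E_p = (−5)·(44.7/83.29) ≈ -2.683.
|E_p| > 1: demand is elastic.

-2.683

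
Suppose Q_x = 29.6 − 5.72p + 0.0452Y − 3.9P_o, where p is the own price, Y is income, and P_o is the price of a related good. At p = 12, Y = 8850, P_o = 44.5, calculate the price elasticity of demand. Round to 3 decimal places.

-0.366

Evaluating quantity at (p, Y, P_o) gives Q_x = 29.6 − 5.72(12) + 0.0452(8850) − 3.9(44.5) = 29.6 − 68.64 + 400.02 − 173.55 = 187.43.
∂Q_x/∂p = −5.72, so E_p = (−5.72)·(12/187.43) ≈ -0.366.
|E_p| < 1: demand is inelastic.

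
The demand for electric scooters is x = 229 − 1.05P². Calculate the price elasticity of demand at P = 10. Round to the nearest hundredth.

At P = 10, x = 124.
dx/dP = −2·1.05·P = −21.
Point elasticity E = (dx/dP)·(P/x) = -21 × 10/124 ≈ -1.69.
|E| > 1, so demand is elastic at this price.

-1.69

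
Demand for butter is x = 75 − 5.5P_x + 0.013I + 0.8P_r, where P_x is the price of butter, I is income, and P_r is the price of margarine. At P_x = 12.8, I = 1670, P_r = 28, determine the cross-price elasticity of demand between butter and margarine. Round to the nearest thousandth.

Evaluating quantity at (P_x, I, P_r) gives x = 75 − 5.5(12.8) + 0.013(1670) + 0.8(28) = 75 − 70.4 + 21.71 + 22.4 = 48.71.
∂x/∂P_r = +0.8, so E_xy = 0.8·(28/48.71) ≈ 0.460.
E_xy > 0: the goods are substitutes.

0.460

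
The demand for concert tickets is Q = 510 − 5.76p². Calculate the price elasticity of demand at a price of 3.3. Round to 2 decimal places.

-0.28

At p = 3.3, Q = 447.2736.
dQ/dp = −2·5.76·p = −38.016.
Point elasticity E = (dQ/dp)·(p/Q) = -38.016 × 3.3/447.2736 ≈ -0.28.
|E| < 1, so demand is inelastic at this price.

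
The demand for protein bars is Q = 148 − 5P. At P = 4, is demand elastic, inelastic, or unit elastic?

At P = 4, Q = 128.
dQ/dP = −5.
Point elasticity E = (dQ/dP)·(P/Q) = -5 × 4/128 ≈ -0.156.
|E| ≈ 0.156 < 1, so demand is inelastic.

inelastic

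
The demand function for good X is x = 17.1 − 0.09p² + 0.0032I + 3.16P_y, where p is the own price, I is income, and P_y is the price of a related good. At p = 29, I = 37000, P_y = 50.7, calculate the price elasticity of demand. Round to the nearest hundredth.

Evaluating quantity at (p, I, P_y) gives x = 17.1 − 0.09(29)² + 0.0032(37000) + 3.16(50.7) = 17.1 − 75.69 + 118.4 + 160.212 = 220.022.
∂x/∂p = −2·0.09·p = -5.22, so E_p = -5.22·(29/220.022) ≈ -0.69.
|E_p| < 1: demand is inelastic.

-0.69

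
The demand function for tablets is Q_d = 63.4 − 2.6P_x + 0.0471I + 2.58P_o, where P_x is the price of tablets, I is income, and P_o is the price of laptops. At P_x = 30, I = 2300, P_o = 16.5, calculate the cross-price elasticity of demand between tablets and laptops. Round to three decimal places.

Q_d = 63.4 − 2.6(30) + 0.0471(2300) + 2.58(16.5) = 63.4 − 78 + 108.33 + 42.57 = 136.3.
∂Q_d/∂P_o = +2.58, so E_xy = 2.58·(16.5/136.3) ≈ 0.312.
E_xy > 0: the goods are substitutes.

0.312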